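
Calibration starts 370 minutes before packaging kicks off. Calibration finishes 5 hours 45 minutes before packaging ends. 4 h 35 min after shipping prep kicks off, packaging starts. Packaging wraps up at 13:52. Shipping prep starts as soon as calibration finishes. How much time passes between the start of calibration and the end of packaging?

Calibration ends at 13:52 − 345 min = 08:07.
So shipping prep starts at 08:07.
Packaging starts at 08:07 + 275 min = 12:42.
Calibration starts at 12:42 − 370 min = 06:32.
From 06:32 to 13:52 is 7 h 20 min.

7 h 20 min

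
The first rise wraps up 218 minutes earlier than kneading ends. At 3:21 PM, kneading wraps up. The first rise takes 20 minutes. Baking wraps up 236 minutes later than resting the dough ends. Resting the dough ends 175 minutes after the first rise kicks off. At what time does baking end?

The first rise ends at 3:21 PM − 218 min = 11:43 AM.
The first rise starts at 11:43 AM − 20 min = 11:23 AM.
Resting the dough ends at 11:23 AM + 175 min = 2:18 PM.
Baking ends at 2:18 PM + 236 min = 6:14 PM.

6:14 PM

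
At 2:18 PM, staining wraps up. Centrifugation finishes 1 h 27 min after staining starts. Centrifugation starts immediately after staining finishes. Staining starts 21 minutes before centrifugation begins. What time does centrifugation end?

Centrifugation starts at 2:18 PM.
Staining starts at 2:18 PM − 21 min = 1:57 PM.
Centrifugation ends at 1:57 PM + 87 min = 3:24 PM.

3:24 PM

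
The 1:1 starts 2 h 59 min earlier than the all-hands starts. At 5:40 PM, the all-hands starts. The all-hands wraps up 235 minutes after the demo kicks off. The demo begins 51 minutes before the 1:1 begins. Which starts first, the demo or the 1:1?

The 1:1 starts at 5:40 PM − 179 min = 2:41 PM.
The demo starts at 2:41 PM − 51 min = 1:50 PM.
The demo starts at 1:50 PM and the 1:1 starts at 2:41 PM, so the demo is first.

the demo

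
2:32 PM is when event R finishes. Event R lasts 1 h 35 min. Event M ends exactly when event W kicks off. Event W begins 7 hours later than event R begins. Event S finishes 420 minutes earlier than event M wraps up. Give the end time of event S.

Event R starts at 2:32 PM − 95 min = 12:57 PM.
Event W starts at 12:57 PM + 420 min = 7:57 PM.
So event M ends at 7:57 PM.
Event S ends at 7:57 PM − 420 min = 12:57 PM.

12:57 PM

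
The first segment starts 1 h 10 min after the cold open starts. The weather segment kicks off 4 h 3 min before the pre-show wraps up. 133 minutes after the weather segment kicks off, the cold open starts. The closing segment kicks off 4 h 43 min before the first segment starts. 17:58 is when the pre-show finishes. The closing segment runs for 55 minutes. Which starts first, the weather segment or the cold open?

The weather segment starts at 17:58 − 243 min = 13:55.
The cold open starts at 13:55 + 133 min = 16:08.
The weather segment starts at 13:55 and the cold open starts at 16:08, so the weather segment is first.

the weather segment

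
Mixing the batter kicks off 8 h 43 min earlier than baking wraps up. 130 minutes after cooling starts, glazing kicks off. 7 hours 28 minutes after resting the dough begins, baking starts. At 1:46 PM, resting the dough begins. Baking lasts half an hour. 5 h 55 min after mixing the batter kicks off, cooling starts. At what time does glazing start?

9:06 PM

Baking starts at 1:46 PM + 448 min = 9:14 PM.
Baking ends at 9:14 PM + 30 min = 9:44 PM.
Mixing the batter starts at 9:44 PM − 523 min = 1:01 PM.
Cooling starts at 1:01 PM + 355 min = 6:56 PM.
Glazing starts at 6:56 PM + 130 min = 9:06 PM.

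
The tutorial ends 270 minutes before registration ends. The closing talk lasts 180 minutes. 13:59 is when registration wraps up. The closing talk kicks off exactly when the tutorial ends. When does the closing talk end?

12:29

The tutorial ends at 13:59 − 270 min = 09:29.
So the closing talk starts at 09:29.
The closing talk ends at 09:29 + 180 min = 12:29.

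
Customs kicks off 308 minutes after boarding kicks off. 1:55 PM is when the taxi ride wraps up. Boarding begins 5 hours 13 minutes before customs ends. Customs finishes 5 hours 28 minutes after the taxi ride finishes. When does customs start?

7:18 PM

Customs ends at 1:55 PM + 328 min = 7:23 PM.
Boarding starts at 7:23 PM − 313 min = 2:10 PM.
Customs starts at 2:10 PM + 308 min = 7:18 PM.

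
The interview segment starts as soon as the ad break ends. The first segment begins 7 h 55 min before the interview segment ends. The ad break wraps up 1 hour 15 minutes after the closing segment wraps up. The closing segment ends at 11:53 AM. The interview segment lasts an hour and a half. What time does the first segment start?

6:43 AM

The ad break ends at 11:53 AM + 75 min = 1:08 PM.
So the interview segment starts at 1:08 PM.
The interview segment ends at 1:08 PM + 90 min = 2:38 PM.
The first segment starts at 2:38 PM − 475 min = 6:43 AM.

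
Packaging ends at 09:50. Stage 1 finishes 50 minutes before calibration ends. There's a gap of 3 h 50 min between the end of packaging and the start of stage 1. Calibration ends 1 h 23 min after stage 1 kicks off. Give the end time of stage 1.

Stage 1 starts at 09:50 + 230 min = 13:40.
Calibration ends at 13:40 + 83 min = 15:03.
Stage 1 ends at 15:03 − 50 min = 14:13.

14:13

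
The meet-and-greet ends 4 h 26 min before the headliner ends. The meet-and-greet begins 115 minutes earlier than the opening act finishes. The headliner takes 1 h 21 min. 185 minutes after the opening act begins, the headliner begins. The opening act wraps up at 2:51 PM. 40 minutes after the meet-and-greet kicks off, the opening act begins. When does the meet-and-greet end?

1:36 PM

The meet-and-greet starts at 2:51 PM − 115 min = 12:56 PM.
The opening act starts at 12:56 PM + 40 min = 1:36 PM.
The headliner starts at 1:36 PM + 185 min = 4:41 PM.
The headliner ends at 4:41 PM + 81 min = 6:02 PM.
The meet-and-greet ends at 6:02 PM − 266 min = 1:36 PM.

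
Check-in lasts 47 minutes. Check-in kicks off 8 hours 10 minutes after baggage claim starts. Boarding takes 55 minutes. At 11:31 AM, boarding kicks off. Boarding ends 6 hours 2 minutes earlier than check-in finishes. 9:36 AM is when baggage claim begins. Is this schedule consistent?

Check-in starts at 9:36 AM + 490 min = 5:46 PM.
Check-in ends at 5:46 PM + 47 min = 6:33 PM.
Boarding ends at 6:33 PM − 362 min = 12:31 PM.
Boarding starts at 12:31 PM − 55 min = 11:36 AM.
But boarding is also said to start at 11:31 AM — a 5-minute conflict.

No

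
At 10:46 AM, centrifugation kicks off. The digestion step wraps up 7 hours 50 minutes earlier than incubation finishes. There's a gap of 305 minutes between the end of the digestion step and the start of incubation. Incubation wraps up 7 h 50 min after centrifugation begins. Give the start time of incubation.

3:51 PM

Incubation ends at 10:46 AM + 470 min = 6:36 PM.
The digestion step ends at 6:36 PM − 470 min = 10:46 AM.
Incubation starts at 10:46 AM + 305 min = 3:51 PM.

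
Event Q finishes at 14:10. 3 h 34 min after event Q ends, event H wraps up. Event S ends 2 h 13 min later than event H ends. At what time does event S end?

Event H ends at 14:10 + 214 min = 17:44.
Event S ends at 17:44 + 133 min = 19:57.

19:57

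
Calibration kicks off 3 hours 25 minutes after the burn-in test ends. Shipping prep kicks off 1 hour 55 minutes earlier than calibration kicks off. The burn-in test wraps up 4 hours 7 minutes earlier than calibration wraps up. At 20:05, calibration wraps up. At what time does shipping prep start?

17:28

The burn-in test ends at 20:05 − 247 min = 15:58.
Calibration starts at 15:58 + 205 min = 19:23.
Shipping prep starts at 19:23 − 115 min = 17:28.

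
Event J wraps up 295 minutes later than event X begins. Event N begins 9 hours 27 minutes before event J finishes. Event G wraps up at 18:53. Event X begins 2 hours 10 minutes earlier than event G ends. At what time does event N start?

12:11

Event X starts at 18:53 − 130 min = 16:43.
Event J ends at 16:43 + 295 min = 21:38.
Event N starts at 21:38 − 567 min = 12:11.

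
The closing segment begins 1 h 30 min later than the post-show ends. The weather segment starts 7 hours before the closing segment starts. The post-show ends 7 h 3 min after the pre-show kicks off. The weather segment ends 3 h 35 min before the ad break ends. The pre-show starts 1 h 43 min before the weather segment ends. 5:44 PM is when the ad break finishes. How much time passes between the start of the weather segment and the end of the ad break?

The weather segment ends at 5:44 PM − 215 min = 2:09 PM.
The pre-show starts at 2:09 PM − 103 min = 12:26 PM.
The post-show ends at 12:26 PM + 423 min = 7:29 PM.
The closing segment starts at 7:29 PM + 90 min = 8:59 PM.
The weather segment starts at 8:59 PM − 420 min = 1:59 PM.
From 1:59 PM to 5:44 PM is 3 h 45 min.

3 h 45 min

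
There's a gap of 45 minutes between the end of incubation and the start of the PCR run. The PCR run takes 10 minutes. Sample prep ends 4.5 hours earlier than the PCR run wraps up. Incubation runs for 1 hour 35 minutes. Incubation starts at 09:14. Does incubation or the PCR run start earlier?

incubation

Incubation ends at 09:14 + 95 min = 10:49.
The PCR run starts at 10:49 + 45 min = 11:34.
Incubation starts at 09:14 and the PCR run starts at 11:34, so incubation is first.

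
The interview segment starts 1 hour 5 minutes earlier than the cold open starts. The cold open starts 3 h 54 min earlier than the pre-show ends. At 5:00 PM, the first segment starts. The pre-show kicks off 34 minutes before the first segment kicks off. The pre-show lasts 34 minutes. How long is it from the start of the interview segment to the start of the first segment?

4 h 59 min

The pre-show starts at 5:00 PM − 34 min = 4:26 PM.
The pre-show ends at 4:26 PM + 34 min = 5:00 PM.
The cold open starts at 5:00 PM − 234 min = 1:06 PM.
The interview segment starts at 1:06 PM − 65 min = 12:01 PM.
From 12:01 PM to 5:00 PM is 4 h 59 min.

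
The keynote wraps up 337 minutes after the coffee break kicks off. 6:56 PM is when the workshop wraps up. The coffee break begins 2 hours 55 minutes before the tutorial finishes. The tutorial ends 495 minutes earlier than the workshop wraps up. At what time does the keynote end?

The tutorial ends at 6:56 PM − 495 min = 10:41 AM.
The coffee break starts at 10:41 AM − 175 min = 7:46 AM.
The keynote ends at 7:46 AM + 337 min = 1:23 PM.

1:23 PM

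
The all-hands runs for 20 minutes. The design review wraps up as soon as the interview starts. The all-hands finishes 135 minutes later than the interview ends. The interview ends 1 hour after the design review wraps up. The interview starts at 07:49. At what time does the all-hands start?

10:44

The design review ends at 07:49.
The interview ends at 07:49 + 60 min = 08:49.
The all-hands ends at 08:49 + 135 min = 11:04.
The all-hands starts at 11:04 − 20 min = 10:44.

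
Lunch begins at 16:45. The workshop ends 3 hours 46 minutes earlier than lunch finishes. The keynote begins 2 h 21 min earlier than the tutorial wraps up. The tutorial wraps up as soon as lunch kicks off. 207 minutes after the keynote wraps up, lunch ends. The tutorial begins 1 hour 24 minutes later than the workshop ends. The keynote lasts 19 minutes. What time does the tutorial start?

The tutorial ends at 16:45.
The keynote starts at 16:45 − 141 min = 14:24.
The keynote ends at 14:24 + 19 min = 14:43.
Lunch ends at 14:43 + 207 min = 18:10.
The workshop ends at 18:10 − 226 min = 14:24.
The tutorial starts at 14:24 + 84 min = 15:48.

15:48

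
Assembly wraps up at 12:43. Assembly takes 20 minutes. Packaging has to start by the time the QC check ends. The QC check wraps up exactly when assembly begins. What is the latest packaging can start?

Assembly starts at 12:43 − 20 min = 12:23.
So the QC check ends at 12:23.
Packaging is bounded by the QC check, so the latest it can start is 12:23.

12:23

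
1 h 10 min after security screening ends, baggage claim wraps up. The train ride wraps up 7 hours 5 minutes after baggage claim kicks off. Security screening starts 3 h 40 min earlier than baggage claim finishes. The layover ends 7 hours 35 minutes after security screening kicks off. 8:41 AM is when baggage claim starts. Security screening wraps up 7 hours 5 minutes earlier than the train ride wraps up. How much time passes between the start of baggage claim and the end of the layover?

5 hours 5 minutes

The train ride ends at 8:41 AM + 425 min = 3:46 PM.
Security screening ends at 3:46 PM − 425 min = 8:41 AM.
Baggage claim ends at 8:41 AM + 70 min = 9:51 AM.
Security screening starts at 9:51 AM − 220 min = 6:11 AM.
The layover ends at 6:11 AM + 455 min = 1:46 PM.
From 8:41 AM to 1:46 PM is 5 hours 5 minutes.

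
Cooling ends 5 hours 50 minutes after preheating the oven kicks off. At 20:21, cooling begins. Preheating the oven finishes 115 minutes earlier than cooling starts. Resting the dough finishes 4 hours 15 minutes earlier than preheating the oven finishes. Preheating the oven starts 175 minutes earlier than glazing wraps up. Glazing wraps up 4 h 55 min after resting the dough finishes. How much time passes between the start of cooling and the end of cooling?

1 h 40 min

Preheating the oven ends at 20:21 − 115 min = 18:26.
Resting the dough ends at 18:26 − 255 min = 14:11.
Glazing ends at 14:11 + 295 min = 19:06.
Preheating the oven starts at 19:06 − 175 min = 16:11.
Cooling ends at 16:11 + 350 min = 22:01.
From 20:21 to 22:01 is 1 h 40 min.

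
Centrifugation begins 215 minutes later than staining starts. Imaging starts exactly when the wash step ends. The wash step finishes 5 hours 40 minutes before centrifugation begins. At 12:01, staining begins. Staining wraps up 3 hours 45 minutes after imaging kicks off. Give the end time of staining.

Centrifugation starts at 12:01 + 215 min = 15:36.
The wash step ends at 15:36 − 340 min = 09:56.
So imaging starts at 09:56.
Staining ends at 09:56 + 225 min = 13:41.

13:41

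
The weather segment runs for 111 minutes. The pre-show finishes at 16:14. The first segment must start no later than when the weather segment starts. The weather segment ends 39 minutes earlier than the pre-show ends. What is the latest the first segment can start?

13:44

The weather segment ends at 16:14 − 39 min = 15:35.
The weather segment starts at 15:35 − 111 min = 13:44.
The first segment is bounded by the weather segment, so the latest it can start is 13:44.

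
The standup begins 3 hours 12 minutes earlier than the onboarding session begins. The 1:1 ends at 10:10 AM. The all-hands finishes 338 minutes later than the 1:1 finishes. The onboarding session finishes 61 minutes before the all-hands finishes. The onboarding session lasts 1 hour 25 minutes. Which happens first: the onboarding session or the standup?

The all-hands ends at 10:10 AM + 338 min = 3:48 PM.
The onboarding session ends at 3:48 PM − 61 min = 2:47 PM.
The onboarding session starts at 2:47 PM − 85 min = 1:22 PM.
The standup starts at 1:22 PM − 192 min = 10:10 AM.
The onboarding session starts at 1:22 PM and the standup starts at 10:10 AM, so the standup is first.

the standup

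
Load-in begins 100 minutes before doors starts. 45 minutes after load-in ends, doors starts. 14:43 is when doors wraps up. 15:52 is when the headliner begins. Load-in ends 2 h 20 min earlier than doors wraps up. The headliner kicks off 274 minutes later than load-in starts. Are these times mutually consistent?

No

Load-in ends at 14:43 − 140 min = 12:23.
Doors starts at 12:23 + 45 min = 13:08.
Load-in starts at 13:08 − 100 min = 11:28.
The headliner starts at 11:28 + 274 min = 16:02.
But the headliner is also said to start at 15:52 — a 10-minute conflict.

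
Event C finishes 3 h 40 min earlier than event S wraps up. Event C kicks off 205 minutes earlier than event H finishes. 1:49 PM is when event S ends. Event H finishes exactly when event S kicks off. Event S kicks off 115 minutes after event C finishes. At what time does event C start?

Event C ends at 1:49 PM − 220 min = 10:09 AM.
Event S starts at 10:09 AM + 115 min = 12:04 PM.
So event H ends at 12:04 PM.
Event C starts at 12:04 PM − 205 min = 8:39 AM.

8:39 AM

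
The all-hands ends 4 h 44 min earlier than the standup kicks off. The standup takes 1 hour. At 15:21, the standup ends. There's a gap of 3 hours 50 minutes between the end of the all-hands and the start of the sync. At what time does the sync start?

The standup starts at 15:21 − 60 min = 14:21.
The all-hands ends at 14:21 − 284 min = 09:37.
The sync starts at 09:37 + 230 min = 13:27.

13:27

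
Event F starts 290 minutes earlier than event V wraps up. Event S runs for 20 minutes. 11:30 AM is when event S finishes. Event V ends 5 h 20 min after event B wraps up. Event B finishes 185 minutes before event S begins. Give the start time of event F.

8:35 AM

Event S starts at 11:30 AM − 20 min = 11:10 AM.
Event B ends at 11:10 AM − 185 min = 8:05 AM.
Event V ends at 8:05 AM + 320 min = 1:25 PM.
Event F starts at 1:25 PM − 290 min = 8:35 AM.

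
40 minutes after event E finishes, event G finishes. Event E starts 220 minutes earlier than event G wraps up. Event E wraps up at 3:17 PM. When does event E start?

Event G ends at 3:17 PM + 40 min = 3:57 PM.
Event E starts at 3:57 PM − 220 min = 12:17 PM.

12:17 PM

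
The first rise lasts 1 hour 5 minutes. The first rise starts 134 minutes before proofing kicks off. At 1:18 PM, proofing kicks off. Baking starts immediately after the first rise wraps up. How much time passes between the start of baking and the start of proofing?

The first rise starts at 1:18 PM − 134 min = 11:04 AM.
The first rise ends at 11:04 AM + 65 min = 12:09 PM.
So baking starts at 12:09 PM.
From 12:09 PM to 1:18 PM is 1 hour 9 minutes.

1 hour 9 minutes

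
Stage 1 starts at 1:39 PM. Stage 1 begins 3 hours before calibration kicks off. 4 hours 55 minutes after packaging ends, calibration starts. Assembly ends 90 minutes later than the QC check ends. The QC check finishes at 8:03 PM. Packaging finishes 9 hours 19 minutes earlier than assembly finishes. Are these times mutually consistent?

Assembly ends at 8:03 PM + 90 min = 9:33 PM.
Packaging ends at 9:33 PM − 559 min = 12:14 PM.
Calibration starts at 12:14 PM + 295 min = 5:09 PM.
Stage 1 starts at 5:09 PM − 180 min = 2:09 PM.
But stage 1 is also said to start at 1:39 PM — a 30-minute conflict.

No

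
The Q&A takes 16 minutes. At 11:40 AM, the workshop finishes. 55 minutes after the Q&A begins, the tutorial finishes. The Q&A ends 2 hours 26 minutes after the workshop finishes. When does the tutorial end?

The Q&A ends at 11:40 AM + 146 min = 2:06 PM.
The Q&A starts at 2:06 PM − 16 min = 1:50 PM.
The tutorial ends at 1:50 PM + 55 min = 2:45 PM.

2:45 PM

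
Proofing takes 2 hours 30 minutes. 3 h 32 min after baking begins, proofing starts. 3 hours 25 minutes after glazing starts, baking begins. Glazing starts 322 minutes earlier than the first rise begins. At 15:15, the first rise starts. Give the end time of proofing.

19:20

Glazing starts at 15:15 − 322 min = 09:53.
Baking starts at 09:53 + 205 min = 13:18.
Proofing starts at 13:18 + 212 min = 16:50.
Proofing ends at 16:50 + 150 min = 19:20.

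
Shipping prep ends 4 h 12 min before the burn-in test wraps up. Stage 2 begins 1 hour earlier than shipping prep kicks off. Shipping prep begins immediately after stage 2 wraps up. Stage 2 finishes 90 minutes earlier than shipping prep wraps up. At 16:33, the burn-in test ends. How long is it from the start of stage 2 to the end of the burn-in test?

6 h 42 min

Shipping prep ends at 16:33 − 252 min = 12:21.
Stage 2 ends at 12:21 − 90 min = 10:51.
So shipping prep starts at 10:51.
Stage 2 starts at 10:51 − 60 min = 09:51.
From 09:51 to 16:33 is 6 h 42 min.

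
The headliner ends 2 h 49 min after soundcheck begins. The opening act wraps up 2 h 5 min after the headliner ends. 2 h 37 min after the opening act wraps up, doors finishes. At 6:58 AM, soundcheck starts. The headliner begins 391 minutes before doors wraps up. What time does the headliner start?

The headliner ends at 6:58 AM + 169 min = 9:47 AM.
The opening act ends at 9:47 AM + 125 min = 11:52 AM.
Doors ends at 11:52 AM + 157 min = 2:29 PM.
The headliner starts at 2:29 PM − 391 min = 7:58 AM.

7:58 AM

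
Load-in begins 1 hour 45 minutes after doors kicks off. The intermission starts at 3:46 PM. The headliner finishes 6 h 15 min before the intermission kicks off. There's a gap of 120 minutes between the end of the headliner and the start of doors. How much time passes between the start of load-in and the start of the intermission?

The headliner ends at 3:46 PM − 375 min = 9:31 AM.
Doors starts at 9:31 AM + 120 min = 11:31 AM.
Load-in starts at 11:31 AM + 105 min = 1:16 PM.
From 1:16 PM to 3:46 PM is 150 minutes.

150 minutes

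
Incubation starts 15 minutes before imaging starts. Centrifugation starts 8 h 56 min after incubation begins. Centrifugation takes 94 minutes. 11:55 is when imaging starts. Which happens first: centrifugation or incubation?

Incubation starts at 11:55 − 15 min = 11:40.
Centrifugation starts at 11:40 + 536 min = 20:36.
Centrifugation starts at 20:36 and incubation starts at 11:40, so incubation is first.

incubation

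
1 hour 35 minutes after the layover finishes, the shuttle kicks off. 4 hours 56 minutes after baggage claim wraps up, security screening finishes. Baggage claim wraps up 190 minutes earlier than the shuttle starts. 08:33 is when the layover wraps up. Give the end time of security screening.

11:54

The shuttle starts at 08:33 + 95 min = 10:08.
Baggage claim ends at 10:08 − 190 min = 06:58.
Security screening ends at 06:58 + 296 min = 11:54.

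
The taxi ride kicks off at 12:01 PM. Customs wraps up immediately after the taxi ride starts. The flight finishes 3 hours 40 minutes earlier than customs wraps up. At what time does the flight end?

Customs ends at 12:01 PM.
The flight ends at 12:01 PM − 220 min = 8:21 AM.

8:21 AM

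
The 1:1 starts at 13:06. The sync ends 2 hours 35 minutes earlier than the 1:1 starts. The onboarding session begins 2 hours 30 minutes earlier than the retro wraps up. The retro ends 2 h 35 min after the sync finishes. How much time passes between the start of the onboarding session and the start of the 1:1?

The sync ends at 13:06 − 155 min = 10:31.
The retro ends at 10:31 + 155 min = 13:06.
The onboarding session starts at 13:06 − 150 min = 10:36.
From 10:36 to 13:06 is 2.5 hours.

2.5 hours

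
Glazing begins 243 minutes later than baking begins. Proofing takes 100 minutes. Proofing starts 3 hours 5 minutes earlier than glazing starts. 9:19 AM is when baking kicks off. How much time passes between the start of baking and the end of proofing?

Glazing starts at 9:19 AM + 243 min = 1:22 PM.
Proofing starts at 1:22 PM − 185 min = 10:17 AM.
Proofing ends at 10:17 AM + 100 min = 11:57 AM.
From 9:19 AM to 11:57 AM is 158 minutes.

158 minutes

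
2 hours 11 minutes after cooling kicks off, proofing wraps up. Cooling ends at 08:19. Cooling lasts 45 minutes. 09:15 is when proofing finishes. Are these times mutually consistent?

No

Cooling starts at 08:19 − 45 min = 07:34.
Proofing ends at 07:34 + 131 min = 09:45.
But proofing is also said to end at 09:15 — a 30-minute conflict.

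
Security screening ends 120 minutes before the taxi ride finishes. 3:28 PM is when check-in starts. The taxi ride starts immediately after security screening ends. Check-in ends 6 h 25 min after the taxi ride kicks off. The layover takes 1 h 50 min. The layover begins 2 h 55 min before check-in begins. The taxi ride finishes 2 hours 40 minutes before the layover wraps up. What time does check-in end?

4:08 PM

The layover starts at 3:28 PM − 175 min = 12:33 PM.
The layover ends at 12:33 PM + 110 min = 2:23 PM.
The taxi ride ends at 2:23 PM − 160 min = 11:43 AM.
Security screening ends at 11:43 AM − 120 min = 9:43 AM.
So the taxi ride starts at 9:43 AM.
Check-in ends at 9:43 AM + 385 min = 4:08 PM.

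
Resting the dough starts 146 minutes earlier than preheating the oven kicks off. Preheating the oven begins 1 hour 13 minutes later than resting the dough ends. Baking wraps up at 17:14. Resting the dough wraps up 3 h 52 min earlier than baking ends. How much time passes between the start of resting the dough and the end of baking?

305 minutes

Resting the dough ends at 17:14 − 232 min = 13:22.
Preheating the oven starts at 13:22 + 73 min = 14:35.
Resting the dough starts at 14:35 − 146 min = 12:09.
From 12:09 to 17:14 is 305 minutes.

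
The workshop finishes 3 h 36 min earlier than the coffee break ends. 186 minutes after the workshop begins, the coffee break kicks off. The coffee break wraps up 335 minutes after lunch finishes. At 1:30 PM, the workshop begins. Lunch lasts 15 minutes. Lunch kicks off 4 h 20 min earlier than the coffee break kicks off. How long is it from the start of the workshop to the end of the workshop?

60 minutes

The coffee break starts at 1:30 PM + 186 min = 4:36 PM.
Lunch starts at 4:36 PM − 260 min = 12:16 PM.
Lunch ends at 12:16 PM + 15 min = 12:31 PM.
The coffee break ends at 12:31 PM + 335 min = 6:06 PM.
The workshop ends at 6:06 PM − 216 min = 2:30 PM.
From 1:30 PM to 2:30 PM is 60 minutes.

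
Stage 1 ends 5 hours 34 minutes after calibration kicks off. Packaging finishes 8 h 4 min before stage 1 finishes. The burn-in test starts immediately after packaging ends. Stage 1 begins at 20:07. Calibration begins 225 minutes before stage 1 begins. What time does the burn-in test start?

Calibration starts at 20:07 − 225 min = 16:22.
Stage 1 ends at 16:22 + 334 min = 21:56.
Packaging ends at 21:56 − 484 min = 13:52.
So the burn-in test starts at 13:52.

13:52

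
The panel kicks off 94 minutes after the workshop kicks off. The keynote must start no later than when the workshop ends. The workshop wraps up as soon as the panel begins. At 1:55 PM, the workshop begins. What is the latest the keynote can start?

3:29 PM

The panel starts at 1:55 PM + 94 min = 3:29 PM.
So the workshop ends at 3:29 PM.
The keynote is bounded by the workshop, so the latest it can start is 3:29 PM.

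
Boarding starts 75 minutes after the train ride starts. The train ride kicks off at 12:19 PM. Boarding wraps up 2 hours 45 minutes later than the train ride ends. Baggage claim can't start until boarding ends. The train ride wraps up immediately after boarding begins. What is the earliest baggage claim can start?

4:19 PM

Boarding starts at 12:19 PM + 75 min = 1:34 PM.
So the train ride ends at 1:34 PM.
Boarding ends at 1:34 PM + 165 min = 4:19 PM.
Baggage claim is bounded by boarding, so the earliest it can start is 4:19 PM.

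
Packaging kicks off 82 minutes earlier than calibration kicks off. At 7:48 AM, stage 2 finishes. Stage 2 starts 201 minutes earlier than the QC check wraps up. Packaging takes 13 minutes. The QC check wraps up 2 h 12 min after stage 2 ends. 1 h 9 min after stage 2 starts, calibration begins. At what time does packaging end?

The QC check ends at 7:48 AM + 132 min = 10:00 AM.
Stage 2 starts at 10:00 AM − 201 min = 6:39 AM.
Calibration starts at 6:39 AM + 69 min = 7:48 AM.
Packaging starts at 7:48 AM − 82 min = 6:26 AM.
Packaging ends at 6:26 AM + 13 min = 6:39 AM.

6:39 AM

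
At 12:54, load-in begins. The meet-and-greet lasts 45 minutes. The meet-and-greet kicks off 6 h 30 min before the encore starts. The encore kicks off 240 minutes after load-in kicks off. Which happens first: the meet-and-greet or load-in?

the meet-and-greet

The encore starts at 12:54 + 240 min = 16:54.
The meet-and-greet starts at 16:54 − 390 min = 10:24.
The meet-and-greet starts at 10:24 and load-in starts at 12:54, so the meet-and-greet is first.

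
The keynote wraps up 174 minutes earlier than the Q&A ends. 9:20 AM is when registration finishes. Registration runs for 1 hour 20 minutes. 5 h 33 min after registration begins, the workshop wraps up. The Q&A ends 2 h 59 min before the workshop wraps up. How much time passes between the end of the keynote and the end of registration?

Registration starts at 9:20 AM − 80 min = 8:00 AM.
The workshop ends at 8:00 AM + 333 min = 1:33 PM.
The Q&A ends at 1:33 PM − 179 min = 10:34 AM.
The keynote ends at 10:34 AM − 174 min = 7:40 AM.
From 7:40 AM to 9:20 AM is 100 minutes.

100 minutes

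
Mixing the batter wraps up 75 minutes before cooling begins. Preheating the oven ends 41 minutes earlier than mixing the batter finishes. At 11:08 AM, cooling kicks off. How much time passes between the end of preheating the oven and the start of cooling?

1 hour 56 minutes

Mixing the batter ends at 11:08 AM − 75 min = 9:53 AM.
Preheating the oven ends at 9:53 AM − 41 min = 9:12 AM.
From 9:12 AM to 11:08 AM is 1 hour 56 minutes.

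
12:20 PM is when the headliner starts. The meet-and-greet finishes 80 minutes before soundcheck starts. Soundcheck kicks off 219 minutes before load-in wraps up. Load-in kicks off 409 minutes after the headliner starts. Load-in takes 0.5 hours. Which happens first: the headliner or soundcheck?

the headliner

Load-in starts at 12:20 PM + 409 min = 7:09 PM.
Load-in ends at 7:09 PM + 30 min = 7:39 PM.
Soundcheck starts at 7:39 PM − 219 min = 4:00 PM.
The headliner starts at 12:20 PM and soundcheck starts at 4:00 PM, so the headliner is first.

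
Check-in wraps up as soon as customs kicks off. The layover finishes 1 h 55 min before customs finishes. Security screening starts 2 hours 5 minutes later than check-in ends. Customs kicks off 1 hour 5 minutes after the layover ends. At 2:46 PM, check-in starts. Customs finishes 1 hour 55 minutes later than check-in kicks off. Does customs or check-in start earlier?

check-in

Customs ends at 2:46 PM + 115 min = 4:41 PM.
The layover ends at 4:41 PM − 115 min = 2:46 PM.
Customs starts at 2:46 PM + 65 min = 3:51 PM.
Customs starts at 3:51 PM and check-in starts at 2:46 PM, so check-in is first.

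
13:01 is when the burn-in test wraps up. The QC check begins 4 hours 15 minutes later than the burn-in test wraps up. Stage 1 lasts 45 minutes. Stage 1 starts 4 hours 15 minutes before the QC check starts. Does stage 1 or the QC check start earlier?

stage 1

The QC check starts at 13:01 + 255 min = 17:16.
Stage 1 starts at 17:16 − 255 min = 13:01.
Stage 1 starts at 13:01 and the QC check starts at 17:16, so stage 1 is first.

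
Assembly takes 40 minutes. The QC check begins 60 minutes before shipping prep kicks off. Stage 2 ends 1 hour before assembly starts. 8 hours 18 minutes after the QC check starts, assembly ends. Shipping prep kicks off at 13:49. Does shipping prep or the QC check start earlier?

the QC check

The QC check starts at 13:49 − 60 min = 12:49.
Shipping prep starts at 13:49 and the QC check starts at 12:49, so the QC check is first.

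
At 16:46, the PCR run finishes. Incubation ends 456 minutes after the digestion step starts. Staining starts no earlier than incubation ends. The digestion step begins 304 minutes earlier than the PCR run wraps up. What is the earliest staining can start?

The digestion step starts at 16:46 − 304 min = 11:42.
Incubation ends at 11:42 + 456 min = 19:18.
Staining is bounded by incubation, so the earliest it can start is 19:18.

19:18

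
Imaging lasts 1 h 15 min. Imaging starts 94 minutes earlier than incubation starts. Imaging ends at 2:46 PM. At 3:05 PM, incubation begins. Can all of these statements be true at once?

Imaging starts at 3:05 PM − 94 min = 1:31 PM.
Imaging ends at 1:31 PM + 75 min = 2:46 PM.
That matches the stated 2:46 PM, so the schedule is consistent.

Yes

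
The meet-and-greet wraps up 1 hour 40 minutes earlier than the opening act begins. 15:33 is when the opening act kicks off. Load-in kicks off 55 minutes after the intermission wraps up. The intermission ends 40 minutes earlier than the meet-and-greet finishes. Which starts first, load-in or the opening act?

load-in

The meet-and-greet ends at 15:33 − 100 min = 13:53.
The intermission ends at 13:53 − 40 min = 13:13.
Load-in starts at 13:13 + 55 min = 14:08.
Load-in starts at 14:08 and the opening act starts at 15:33, so load-in is first.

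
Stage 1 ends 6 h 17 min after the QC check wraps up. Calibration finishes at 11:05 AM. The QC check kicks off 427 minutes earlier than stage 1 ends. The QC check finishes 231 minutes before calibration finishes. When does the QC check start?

The QC check ends at 11:05 AM − 231 min = 7:14 AM.
Stage 1 ends at 7:14 AM + 377 min = 1:31 PM.
The QC check starts at 1:31 PM − 427 min = 6:24 AM.

6:24 AM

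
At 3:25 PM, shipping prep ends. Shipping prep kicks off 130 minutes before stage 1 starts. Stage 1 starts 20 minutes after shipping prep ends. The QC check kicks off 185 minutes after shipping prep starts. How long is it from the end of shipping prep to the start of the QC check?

75 minutes

Stage 1 starts at 3:25 PM + 20 min = 3:45 PM.
Shipping prep starts at 3:45 PM − 130 min = 1:35 PM.
The QC check starts at 1:35 PM + 185 min = 4:40 PM.
From 3:25 PM to 4:40 PM is 75 minutes.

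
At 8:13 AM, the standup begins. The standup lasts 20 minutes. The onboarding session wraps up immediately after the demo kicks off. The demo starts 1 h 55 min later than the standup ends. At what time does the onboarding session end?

10:28 AM

The standup ends at 8:13 AM + 20 min = 8:33 AM.
The demo starts at 8:33 AM + 115 min = 10:28 AM.
So the onboarding session ends at 10:28 AM.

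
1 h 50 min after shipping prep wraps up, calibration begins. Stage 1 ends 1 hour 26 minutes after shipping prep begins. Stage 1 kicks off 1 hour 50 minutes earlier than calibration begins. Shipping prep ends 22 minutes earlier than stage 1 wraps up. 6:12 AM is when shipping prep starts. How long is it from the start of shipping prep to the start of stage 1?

Stage 1 ends at 6:12 AM + 86 min = 7:38 AM.
Shipping prep ends at 7:38 AM − 22 min = 7:16 AM.
Calibration starts at 7:16 AM + 110 min = 9:06 AM.
Stage 1 starts at 9:06 AM − 110 min = 7:16 AM.
From 6:12 AM to 7:16 AM is 64 minutes.

64 minutes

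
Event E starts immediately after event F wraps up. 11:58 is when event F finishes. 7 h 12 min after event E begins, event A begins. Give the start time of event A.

Event E starts at 11:58.
Event A starts at 11:58 + 432 min = 19:10.

19:10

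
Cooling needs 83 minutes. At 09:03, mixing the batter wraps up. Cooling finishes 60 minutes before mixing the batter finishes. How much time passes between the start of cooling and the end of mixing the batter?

Cooling ends at 09:03 − 60 min = 08:03.
Cooling starts at 08:03 − 83 min = 06:40.
From 06:40 to 09:03 is 143 minutes.

143 minutes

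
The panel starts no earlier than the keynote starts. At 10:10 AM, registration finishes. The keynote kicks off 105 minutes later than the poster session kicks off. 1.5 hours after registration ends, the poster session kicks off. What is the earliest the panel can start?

1:25 PM

The poster session starts at 10:10 AM + 90 min = 11:40 AM.
The keynote starts at 11:40 AM + 105 min = 1:25 PM.
The panel is bounded by the keynote, so the earliest it can start is 1:25 PM.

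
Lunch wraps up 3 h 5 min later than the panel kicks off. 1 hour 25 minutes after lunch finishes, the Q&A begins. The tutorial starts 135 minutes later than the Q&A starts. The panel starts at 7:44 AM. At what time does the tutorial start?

2:29 PM

Lunch ends at 7:44 AM + 185 min = 10:49 AM.
The Q&A starts at 10:49 AM + 85 min = 12:14 PM.
The tutorial starts at 12:14 PM + 135 min = 2:29 PM.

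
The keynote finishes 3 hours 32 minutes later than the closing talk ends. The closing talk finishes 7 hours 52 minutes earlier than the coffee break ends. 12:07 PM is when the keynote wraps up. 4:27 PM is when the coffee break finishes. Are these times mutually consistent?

Yes

The closing talk ends at 4:27 PM − 472 min = 8:35 AM.
The keynote ends at 8:35 AM + 212 min = 12:07 PM.
That matches the stated 12:07 PM, so the schedule is consistent.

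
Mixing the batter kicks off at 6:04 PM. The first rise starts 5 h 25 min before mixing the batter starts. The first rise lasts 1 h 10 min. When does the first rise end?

1:49 PM

The first rise starts at 6:04 PM − 325 min = 12:39 PM.
The first rise ends at 12:39 PM + 70 min = 1:49 PM.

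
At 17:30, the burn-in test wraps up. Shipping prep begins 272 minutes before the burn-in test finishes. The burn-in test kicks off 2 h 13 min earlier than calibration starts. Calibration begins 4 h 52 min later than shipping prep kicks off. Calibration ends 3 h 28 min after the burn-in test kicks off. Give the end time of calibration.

19:05

Shipping prep starts at 17:30 − 272 min = 12:58.
Calibration starts at 12:58 + 292 min = 17:50.
The burn-in test starts at 17:50 − 133 min = 15:37.
Calibration ends at 15:37 + 208 min = 19:05.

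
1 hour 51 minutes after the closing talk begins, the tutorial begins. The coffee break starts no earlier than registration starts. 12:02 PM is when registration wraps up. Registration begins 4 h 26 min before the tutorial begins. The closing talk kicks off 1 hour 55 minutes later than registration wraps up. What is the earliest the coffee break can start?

The closing talk starts at 12:02 PM + 115 min = 1:57 PM.
The tutorial starts at 1:57 PM + 111 min = 3:48 PM.
Registration starts at 3:48 PM − 266 min = 11:22 AM.
The coffee break is bounded by registration, so the earliest it can start is 11:22 AM.

11:22 AM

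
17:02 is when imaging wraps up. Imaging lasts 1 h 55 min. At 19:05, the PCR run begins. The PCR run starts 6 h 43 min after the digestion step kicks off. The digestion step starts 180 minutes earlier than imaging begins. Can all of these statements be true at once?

No

Imaging starts at 17:02 − 115 min = 15:07.
The digestion step starts at 15:07 − 180 min = 12:07.
The PCR run starts at 12:07 + 403 min = 18:50.
But the PCR run is also said to start at 19:05 — a 15-minute conflict.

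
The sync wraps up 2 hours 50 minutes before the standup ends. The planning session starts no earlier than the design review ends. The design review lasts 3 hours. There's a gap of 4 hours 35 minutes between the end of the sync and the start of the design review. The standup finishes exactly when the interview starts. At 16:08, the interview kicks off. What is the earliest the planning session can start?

The standup ends at 16:08.
The sync ends at 16:08 − 170 min = 13:18.
The design review starts at 13:18 + 275 min = 17:53.
The design review ends at 17:53 + 180 min = 20:53.
The planning session is bounded by the design review, so the earliest it can start is 20:53.

20:53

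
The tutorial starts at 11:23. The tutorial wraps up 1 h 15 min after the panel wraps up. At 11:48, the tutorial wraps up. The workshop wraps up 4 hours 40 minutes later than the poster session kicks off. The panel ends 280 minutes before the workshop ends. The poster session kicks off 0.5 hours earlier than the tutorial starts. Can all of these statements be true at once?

No

The poster session starts at 11:23 − 30 min = 10:53.
The workshop ends at 10:53 + 280 min = 15:33.
The panel ends at 15:33 − 280 min = 10:53.
The tutorial ends at 10:53 + 75 min = 12:08.
But the tutorial is also said to end at 11:48 — a 20-minute conflict.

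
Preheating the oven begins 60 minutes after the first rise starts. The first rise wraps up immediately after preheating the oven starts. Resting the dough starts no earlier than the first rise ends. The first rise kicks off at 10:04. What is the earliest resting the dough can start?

11:04

Preheating the oven starts at 10:04 + 60 min = 11:04.
So the first rise ends at 11:04.
Resting the dough is bounded by the first rise, so the earliest it can start is 11:04.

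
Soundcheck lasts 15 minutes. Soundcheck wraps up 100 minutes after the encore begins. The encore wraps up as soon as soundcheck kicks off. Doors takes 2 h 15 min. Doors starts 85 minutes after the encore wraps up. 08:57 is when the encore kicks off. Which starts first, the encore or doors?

Soundcheck ends at 08:57 + 100 min = 10:37.
Soundcheck starts at 10:37 − 15 min = 10:22.
So the encore ends at 10:22.
Doors starts at 10:22 + 85 min = 11:47.
The encore starts at 08:57 and doors starts at 11:47, so the encore is first.

the encore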